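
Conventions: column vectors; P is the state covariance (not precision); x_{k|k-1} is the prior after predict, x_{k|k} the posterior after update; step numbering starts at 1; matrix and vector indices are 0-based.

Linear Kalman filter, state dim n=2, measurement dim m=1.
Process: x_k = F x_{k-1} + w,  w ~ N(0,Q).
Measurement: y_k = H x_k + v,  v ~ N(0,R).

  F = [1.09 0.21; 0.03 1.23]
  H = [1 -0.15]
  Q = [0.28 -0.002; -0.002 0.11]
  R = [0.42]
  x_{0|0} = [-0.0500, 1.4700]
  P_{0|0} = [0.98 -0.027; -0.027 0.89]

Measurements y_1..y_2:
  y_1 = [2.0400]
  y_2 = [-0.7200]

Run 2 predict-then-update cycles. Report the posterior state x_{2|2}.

x_post = [0.5239, 1.4763]

step 1: x^-=[0.2542, 1.8066]  P^-=[1.4712 0.2236; 0.2236 1.4554]  S=[1.8569]  K=[0.7742; 0.0028]  nu=[2.0568]  x^+=[1.8467, 1.8124]  P^+=[0.3581 0.2195; 0.2195 1.4554]
step 2: x^-=[2.3935, 2.2847]  P^-=[0.8701 0.6813; 0.6813 2.3283]  S=[1.1381]  K=[0.6747; 0.2917]  nu=[-2.7708]  x^+=[0.5239, 1.4763]  P^+=[0.3520 0.4572; 0.4572 2.2315]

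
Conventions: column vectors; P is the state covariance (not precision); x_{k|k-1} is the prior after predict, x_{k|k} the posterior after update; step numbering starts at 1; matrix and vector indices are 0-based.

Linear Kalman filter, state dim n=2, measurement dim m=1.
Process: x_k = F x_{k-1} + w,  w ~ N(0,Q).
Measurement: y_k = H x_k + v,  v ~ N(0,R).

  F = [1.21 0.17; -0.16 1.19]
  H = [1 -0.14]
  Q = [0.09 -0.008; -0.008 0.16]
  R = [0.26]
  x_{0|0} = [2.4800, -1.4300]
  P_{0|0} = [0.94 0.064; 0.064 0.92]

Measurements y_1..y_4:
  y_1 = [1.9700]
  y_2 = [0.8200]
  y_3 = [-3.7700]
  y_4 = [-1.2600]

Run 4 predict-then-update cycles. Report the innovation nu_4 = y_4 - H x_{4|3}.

step 1: x^-=[2.7577, -2.0985]  P^-=[1.5192 0.0865; 0.0865 1.4625]  S=[1.7836]  K=[0.8449; -0.0663]  nu=[-1.0815]  x^+=[1.8439, -2.0268]  P^+=[0.2458 0.1864; 0.1864 1.4547]
step 2: x^-=[1.8866, -2.7069]  P^-=[0.5686 0.5021; 0.5021 2.1553]  S=[0.7303]  K=[0.6824; 0.2743]  nu=[-1.4455]  x^+=[0.9002, -3.1035]  P^+=[0.2286 0.3654; 0.3654 2.1003]
step 3: x^-=[0.5616, -3.8372]  P^-=[0.6357 0.8888; 0.8888 3.0010]  S=[0.7056]  K=[0.7245; 0.6642]  nu=[-4.8688]  x^+=[-2.9659, -7.0710]  P^+=[0.2653 0.5492; 0.5492 2.6897]
step 4: x^-=[-4.7908, -7.9399]  P^-=[0.7821 1.2607; 1.2607 3.7665]  S=[0.7629]  K=[0.7938; 0.9613]  nu=[2.4192]  x^+=[-2.8705, -5.6143]  P^+=[0.3014 0.6786; 0.6786 3.0615]

innov = [2.4192]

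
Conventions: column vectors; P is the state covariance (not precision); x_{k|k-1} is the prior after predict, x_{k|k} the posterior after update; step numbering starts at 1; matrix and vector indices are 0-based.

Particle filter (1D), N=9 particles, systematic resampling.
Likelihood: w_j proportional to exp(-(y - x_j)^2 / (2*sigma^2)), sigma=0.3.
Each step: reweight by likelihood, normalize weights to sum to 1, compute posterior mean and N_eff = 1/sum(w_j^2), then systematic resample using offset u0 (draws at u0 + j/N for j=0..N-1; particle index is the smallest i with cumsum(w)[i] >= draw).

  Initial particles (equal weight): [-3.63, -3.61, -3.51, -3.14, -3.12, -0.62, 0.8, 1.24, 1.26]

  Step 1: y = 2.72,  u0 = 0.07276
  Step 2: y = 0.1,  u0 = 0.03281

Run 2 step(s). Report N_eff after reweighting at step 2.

N_eff = 8.8547

step 1: w=[0.0000, 0.0000, 0.0000, 0.0000, 0.0000, 0.0000, 0.0001, 0.4190, 0.5809]  mean=1.2516  Neff=1.9493  idx=[7, 7, 7, 7, 8, 8, 8, 8, 8]
step 2: w=[0.1270, 0.1270, 0.1270, 0.1270, 0.0984, 0.0984, 0.0984, 0.0984, 0.0984]  mean=1.2498  Neff=8.8547  idx=[0, 1, 2, 2, 3, 4, 5, 7, 8]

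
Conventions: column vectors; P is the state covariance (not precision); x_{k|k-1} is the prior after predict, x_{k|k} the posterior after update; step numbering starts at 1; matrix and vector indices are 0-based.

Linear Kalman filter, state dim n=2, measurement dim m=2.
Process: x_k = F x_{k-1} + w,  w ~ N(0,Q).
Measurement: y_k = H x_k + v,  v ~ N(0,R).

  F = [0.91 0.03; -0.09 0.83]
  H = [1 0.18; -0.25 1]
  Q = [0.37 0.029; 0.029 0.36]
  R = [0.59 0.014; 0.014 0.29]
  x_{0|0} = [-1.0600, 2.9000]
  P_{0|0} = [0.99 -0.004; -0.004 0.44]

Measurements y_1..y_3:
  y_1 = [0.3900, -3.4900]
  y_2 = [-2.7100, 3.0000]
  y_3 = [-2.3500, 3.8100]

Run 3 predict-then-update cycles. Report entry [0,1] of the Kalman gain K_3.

K[0,1] = -0.1352

step 1: x^-=[-0.8776, 2.5024]  P^-=[1.1900 -0.0441; -0.0441 0.6717]  S=[1.7859 -0.2047; -0.2047 1.0582]  K=[0.6391 -0.1992; 0.1196 0.6684]  nu=[0.8172, -6.2118]  x^+=[0.8821, -1.5517]  P^+=[0.3665 0.0428; 0.0428 0.2062]
step 2: x^-=[0.7561, -1.3673]  P^-=[0.6761 0.0363; 0.0363 0.4986]  S=[1.2953 -0.0306; -0.0306 0.8127]  K=[0.5236 -0.1436; 0.1117 0.6066]  nu=[-3.2200, 4.5563]  x^+=[-1.5840, 1.0369]  P^+=[0.2996 0.0406; 0.0406 0.1876]
step 3: x^-=[-1.4103, 1.0031]  P^-=[0.6205 0.0397; 0.0397 0.4856]  S=[1.2405 -0.0158; -0.0158 0.7945]  K=[0.5042 -0.1352; 0.1101 0.6009]  nu=[-1.1202, 2.4543]  x^+=[-2.3071, 2.3545]  P^+=[0.2884 0.0399; 0.0399 0.1858]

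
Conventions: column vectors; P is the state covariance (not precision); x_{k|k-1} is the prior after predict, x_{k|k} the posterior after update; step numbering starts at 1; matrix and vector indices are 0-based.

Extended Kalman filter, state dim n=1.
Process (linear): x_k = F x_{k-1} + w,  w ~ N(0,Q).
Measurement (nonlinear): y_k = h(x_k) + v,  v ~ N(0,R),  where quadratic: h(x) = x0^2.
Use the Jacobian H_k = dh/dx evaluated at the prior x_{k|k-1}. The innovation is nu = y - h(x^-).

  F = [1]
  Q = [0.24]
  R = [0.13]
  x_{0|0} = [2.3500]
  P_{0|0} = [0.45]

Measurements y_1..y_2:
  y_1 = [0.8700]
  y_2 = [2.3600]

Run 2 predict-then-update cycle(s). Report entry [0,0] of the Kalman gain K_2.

K[0,0] = 0.3413

step 1: x^-=[2.3500]  P^-=[0.6900]  H_jac=[4.7000]  S=[15.3721]  K=[0.2110]  nu=[-4.6525]  x^+=[1.3685]  P^+=[0.0058]
step 2: x^-=[1.3685]  P^-=[0.2458]  H_jac=[2.7370]  S=[1.9715]  K=[0.3413]  nu=[0.4873]  x^+=[1.5348]  P^+=[0.0162]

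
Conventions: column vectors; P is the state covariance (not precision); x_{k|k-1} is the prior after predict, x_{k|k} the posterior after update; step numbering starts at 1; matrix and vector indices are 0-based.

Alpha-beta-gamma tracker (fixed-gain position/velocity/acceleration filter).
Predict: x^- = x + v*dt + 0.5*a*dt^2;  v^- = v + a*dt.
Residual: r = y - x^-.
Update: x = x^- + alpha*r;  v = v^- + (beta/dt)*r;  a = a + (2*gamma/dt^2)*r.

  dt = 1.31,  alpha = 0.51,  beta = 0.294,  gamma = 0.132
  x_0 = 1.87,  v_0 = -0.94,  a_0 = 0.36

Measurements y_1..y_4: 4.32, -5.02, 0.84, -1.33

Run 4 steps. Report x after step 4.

x_post = -1.2992

step 1: x_pred=0.9475  r=3.3725  x^+=2.6675  v^+=0.2885  a^+=0.8788
step 2: x_pred=3.7995  r=-8.8195  x^+=-0.6985  v^+=-0.5396  a^+=-0.4779
step 3: x_pred=-1.8154  r=2.6554  x^+=-0.4612  v^+=-0.5697  a^+=-0.0694
step 4: x_pred=-1.2671  r=-0.0629  x^+=-1.2992  v^+=-0.6748  a^+=-0.0791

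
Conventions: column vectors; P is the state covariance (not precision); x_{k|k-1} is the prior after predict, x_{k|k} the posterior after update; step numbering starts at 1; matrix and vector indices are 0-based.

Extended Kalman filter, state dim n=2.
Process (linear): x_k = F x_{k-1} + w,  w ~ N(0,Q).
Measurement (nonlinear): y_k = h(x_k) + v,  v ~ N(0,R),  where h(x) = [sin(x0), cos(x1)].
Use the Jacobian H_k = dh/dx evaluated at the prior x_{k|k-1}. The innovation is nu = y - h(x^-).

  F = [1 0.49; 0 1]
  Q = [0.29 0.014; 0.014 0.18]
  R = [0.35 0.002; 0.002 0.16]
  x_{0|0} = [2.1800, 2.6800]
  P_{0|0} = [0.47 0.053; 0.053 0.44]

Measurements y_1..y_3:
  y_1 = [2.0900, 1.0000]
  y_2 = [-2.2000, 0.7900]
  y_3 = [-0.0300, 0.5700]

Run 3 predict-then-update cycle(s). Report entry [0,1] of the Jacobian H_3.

step 1: x^-=[3.4932, 2.6800]  P^-=[0.9176 0.2826; 0.2826 0.6200]  H_jac=[-0.9388 0.0000; 0.0000 -0.4454]  S=[1.1587 0.1202; 0.1202 0.2830]  K=[-0.7294 -0.1350; -0.1337 -0.9190]  nu=[2.4344, 1.8953]  x^+=[1.4615, 0.6127]  P^+=[0.2722 0.0518; 0.0518 0.3308]
step 2: x^-=[1.7618, 0.6127]  P^-=[0.6924 0.2279; 0.2279 0.5108]  H_jac=[-0.1898 0.0000; 0.0000 -0.5751]  S=[0.3749 0.0269; 0.0269 0.3289]  K=[-0.3239 -0.3719; -0.0517 -0.8888]  nu=[-3.1818, -0.0281]  x^+=[2.8027, 0.8020]  P^+=[0.6011 0.1046; 0.1046 0.2475]
step 3: x^-=[3.1957, 0.8020]  P^-=[1.0530 0.2399; 0.2399 0.4275]  H_jac=[-0.9985 0.0000; 0.0000 -0.7188]  S=[1.3999 0.1741; 0.1741 0.3808]  K=[-0.7367 -0.1158; -0.0750 -0.7725]  nu=[0.0241, -0.1253]  x^+=[3.1925, 0.8970]  P^+=[0.2584 0.0278; 0.0278 0.1722]

H_jac[0,1] = 0.0000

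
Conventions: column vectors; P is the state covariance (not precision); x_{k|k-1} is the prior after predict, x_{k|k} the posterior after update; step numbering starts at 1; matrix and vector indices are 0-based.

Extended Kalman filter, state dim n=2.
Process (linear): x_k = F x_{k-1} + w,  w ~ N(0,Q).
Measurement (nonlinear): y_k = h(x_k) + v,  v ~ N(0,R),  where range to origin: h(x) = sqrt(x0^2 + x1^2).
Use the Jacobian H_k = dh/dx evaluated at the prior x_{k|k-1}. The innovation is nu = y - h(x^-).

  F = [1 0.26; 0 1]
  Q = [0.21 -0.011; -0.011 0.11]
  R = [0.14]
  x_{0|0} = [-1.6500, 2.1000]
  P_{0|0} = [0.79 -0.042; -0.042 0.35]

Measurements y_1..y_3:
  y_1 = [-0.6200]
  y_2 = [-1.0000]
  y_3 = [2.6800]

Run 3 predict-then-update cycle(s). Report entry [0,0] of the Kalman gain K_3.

K[0,0] = -0.6883

step 1: x^-=[-1.1040, 2.1000]  P^-=[1.0018 0.0380; 0.0380 0.4600]  H_jac=[-0.4653 0.8851]  S=[0.6860]  K=[-0.6305; 0.5677]  nu=[-2.9925]  x^+=[0.7828, 0.4010]  P^+=[0.7291 0.2836; 0.2836 0.2389]
step 2: x^-=[0.8871, 0.4010]  P^-=[1.1027 0.3347; 0.3347 0.3489]  H_jac=[0.9112 0.4119]  S=[1.3660]  K=[0.8365; 0.3285]  nu=[-1.9735]  x^+=[-0.7637, -0.2472]  P^+=[0.1469 -0.0406; -0.0406 0.2015]
step 3: x^-=[-0.8280, -0.2472]  P^-=[0.3494 0.0008; 0.0008 0.3115]  H_jac=[-0.9582 -0.2861]  S=[0.4867]  K=[-0.6883; -0.1846]  nu=[1.8159]  x^+=[-2.0779, -0.5824]  P^+=[0.1188 -0.0611; -0.0611 0.2949]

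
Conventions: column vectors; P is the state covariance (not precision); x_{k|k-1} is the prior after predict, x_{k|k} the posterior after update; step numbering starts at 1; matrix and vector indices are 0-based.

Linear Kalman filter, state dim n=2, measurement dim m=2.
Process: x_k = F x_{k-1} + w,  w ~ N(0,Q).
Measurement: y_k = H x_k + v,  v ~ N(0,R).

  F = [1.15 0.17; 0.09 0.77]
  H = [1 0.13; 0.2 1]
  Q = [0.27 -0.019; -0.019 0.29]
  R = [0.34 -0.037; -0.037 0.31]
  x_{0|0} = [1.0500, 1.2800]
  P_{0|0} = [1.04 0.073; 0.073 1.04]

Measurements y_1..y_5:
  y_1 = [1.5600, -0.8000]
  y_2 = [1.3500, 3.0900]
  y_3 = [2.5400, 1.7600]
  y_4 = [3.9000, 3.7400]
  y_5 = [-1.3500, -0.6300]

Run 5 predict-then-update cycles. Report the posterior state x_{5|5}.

x_post = [0.6194, 0.2793]

step 1: x^-=[1.4251, 1.0801]  P^-=[1.7040 0.2905; 0.2905 0.9252]  S=[2.1352 0.7222; 0.7222 1.4195]  K=[0.8036 0.0359; -0.0506 0.7184]  nu=[-0.0055, -2.1651]  x^+=[1.3429, -0.4750]  P^+=[0.2816 -0.0749; -0.0749 0.2396]
step 2: x^-=[1.4635, -0.2449]  P^-=[0.6201 -0.0260; -0.0260 0.4239]  S=[0.9605 0.1155; 0.1155 0.7483]  K=[0.6382 0.0325; -0.0376 0.5654]  nu=[-0.0817, 3.0422]  x^+=[1.5104, 1.4781]  P^+=[0.2233 -0.0582; -0.0582 0.1883]
step 3: x^-=[1.9882, 1.2741]  P^-=[0.5481 -0.0237; -0.0237 0.3954]  S=[0.8886 0.0997; 0.0997 0.7178]  K=[0.6094 0.0351; -0.0303 0.5484]  nu=[0.3862, 0.0883]  x^+=[2.2266, 1.3108]  P^+=[0.2129 -0.0543; -0.0543 0.1820]
step 4: x^-=[2.7834, 1.2097]  P^-=[0.5357 -0.0220; -0.0220 0.3921]  S=[0.8766 0.0985; 0.0985 0.7147]  K=[0.6038 0.0359; -0.0284 0.5464]  nu=[0.9593, 1.9736]  x^+=[3.4334, 2.2608]  P^+=[0.2109 -0.0534; -0.0534 0.1811]
step 5: x^-=[4.3328, 2.0498]  P^-=[0.5333 -0.0216; -0.0216 0.3917]  S=[0.8743 0.0984; 0.0984 0.7144]  K=[0.6027 0.0361; -0.0279 0.5461]  nu=[-5.9493, -3.5464]  x^+=[0.6194, 0.2793]  P^+=[0.2105 -0.0532; -0.0532 0.1810]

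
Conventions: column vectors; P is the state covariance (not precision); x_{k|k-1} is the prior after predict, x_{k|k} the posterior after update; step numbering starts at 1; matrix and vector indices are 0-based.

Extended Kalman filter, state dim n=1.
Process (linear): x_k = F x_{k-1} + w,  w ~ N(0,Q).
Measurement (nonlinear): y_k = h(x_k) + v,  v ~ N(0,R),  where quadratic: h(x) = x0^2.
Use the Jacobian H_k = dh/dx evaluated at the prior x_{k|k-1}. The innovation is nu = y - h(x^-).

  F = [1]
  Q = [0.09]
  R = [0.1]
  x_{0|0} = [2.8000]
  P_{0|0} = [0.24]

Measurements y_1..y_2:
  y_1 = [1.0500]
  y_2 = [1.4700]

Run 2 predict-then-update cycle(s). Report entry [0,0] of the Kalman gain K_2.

step 1: x^-=[2.8000]  P^-=[0.3300]  H_jac=[5.6000]  S=[10.4488]  K=[0.1769]  nu=[-6.7900]  x^+=[1.5991]  P^+=[0.0032]
step 2: x^-=[1.5991]  P^-=[0.0932]  H_jac=[3.1982]  S=[1.0529]  K=[0.2830]  nu=[-1.0871]  x^+=[1.2915]  P^+=[0.0088]

K[0,0] = 0.2830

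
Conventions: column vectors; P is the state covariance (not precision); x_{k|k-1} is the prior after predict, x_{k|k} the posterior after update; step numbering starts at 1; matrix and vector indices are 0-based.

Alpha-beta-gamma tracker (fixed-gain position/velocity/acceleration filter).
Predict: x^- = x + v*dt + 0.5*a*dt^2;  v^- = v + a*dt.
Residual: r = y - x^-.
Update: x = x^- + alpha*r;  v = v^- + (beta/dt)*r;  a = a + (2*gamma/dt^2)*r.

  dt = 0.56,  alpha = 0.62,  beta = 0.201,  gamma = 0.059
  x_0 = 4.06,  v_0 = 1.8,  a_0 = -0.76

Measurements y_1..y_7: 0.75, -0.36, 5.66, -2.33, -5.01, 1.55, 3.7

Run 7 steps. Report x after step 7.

step 1: x_pred=4.9488  r=-4.1988  x^+=2.3456  v^+=-0.1327  a^+=-2.3399
step 2: x_pred=1.9044  r=-2.2644  x^+=0.5005  v^+=-2.2558  a^+=-3.1919
step 3: x_pred=-1.2633  r=6.9233  x^+=3.0292  v^+=-1.5583  a^+=-0.5869
step 4: x_pred=2.0645  r=-4.3945  x^+=-0.6601  v^+=-3.4643  a^+=-2.2404
step 5: x_pred=-2.9514  r=-2.0586  x^+=-4.2277  v^+=-5.4578  a^+=-3.0150
step 6: x_pred=-7.7568  r=9.3068  x^+=-1.9866  v^+=-3.8057  a^+=0.4869
step 7: x_pred=-4.0415  r=7.7415  x^+=0.7582  v^+=-0.7544  a^+=3.3998

x_post = 0.7582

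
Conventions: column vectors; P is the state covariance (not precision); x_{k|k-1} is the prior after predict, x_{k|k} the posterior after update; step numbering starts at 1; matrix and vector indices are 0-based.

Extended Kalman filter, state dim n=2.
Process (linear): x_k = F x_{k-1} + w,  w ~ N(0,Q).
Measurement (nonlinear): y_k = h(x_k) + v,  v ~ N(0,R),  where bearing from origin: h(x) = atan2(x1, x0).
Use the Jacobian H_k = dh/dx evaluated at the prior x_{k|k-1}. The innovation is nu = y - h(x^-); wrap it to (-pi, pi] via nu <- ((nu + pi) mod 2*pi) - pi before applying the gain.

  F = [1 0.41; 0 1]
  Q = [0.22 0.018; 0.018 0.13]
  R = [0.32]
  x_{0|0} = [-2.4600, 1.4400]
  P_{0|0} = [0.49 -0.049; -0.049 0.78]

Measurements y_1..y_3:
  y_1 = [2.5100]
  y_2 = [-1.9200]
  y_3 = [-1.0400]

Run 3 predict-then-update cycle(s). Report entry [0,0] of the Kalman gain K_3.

step 1: x^-=[-1.8696, 1.4400]  P^-=[0.8009 0.2888; 0.2888 0.9100]  H_jac=[-0.2586 -0.3357]  S=[0.5263]  K=[-0.5778; -0.7224]  nu=[0.0247]  x^+=[-1.8839, 1.4221]  P^+=[0.6253 0.0691; 0.0691 0.6354]
step 2: x^-=[-1.3008, 1.4221]  P^-=[1.0088 0.3476; 0.3476 0.7654]  H_jac=[-0.3829 -0.3502]  S=[0.6549]  K=[-0.7756; -0.6124]  nu=[2.0515]  x^+=[-2.8919, 0.1657]  P^+=[0.6148 0.0365; 0.0365 0.5197]
step 3: x^-=[-2.8240, 0.1657]  P^-=[0.9521 0.2676; 0.2676 0.6497]  H_jac=[-0.0207 -0.3529]  S=[0.4052]  K=[-0.2817; -0.5795]  nu=[2.1602]  x^+=[-3.4325, -1.0861]  P^+=[0.9200 0.2015; 0.2015 0.5136]

K[0,0] = -0.2817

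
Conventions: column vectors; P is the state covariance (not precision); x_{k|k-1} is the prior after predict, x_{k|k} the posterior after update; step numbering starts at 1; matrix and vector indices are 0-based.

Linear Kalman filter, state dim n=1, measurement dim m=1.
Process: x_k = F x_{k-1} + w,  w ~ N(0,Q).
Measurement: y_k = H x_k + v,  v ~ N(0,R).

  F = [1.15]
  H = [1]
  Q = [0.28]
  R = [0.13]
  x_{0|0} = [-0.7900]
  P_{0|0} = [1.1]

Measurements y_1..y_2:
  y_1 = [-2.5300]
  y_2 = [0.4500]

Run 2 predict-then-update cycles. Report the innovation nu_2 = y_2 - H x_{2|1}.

step 1: x^-=[-0.9085]  P^-=[1.7347]  S=[1.8647]  K=[0.9303]  nu=[-1.6215]  x^+=[-2.4170]  P^+=[0.1209]
step 2: x^-=[-2.7795]  P^-=[0.4399]  S=[0.5699]  K=[0.7719]  nu=[3.2295]  x^+=[-0.2866]  P^+=[0.1003]

innov = [3.2295]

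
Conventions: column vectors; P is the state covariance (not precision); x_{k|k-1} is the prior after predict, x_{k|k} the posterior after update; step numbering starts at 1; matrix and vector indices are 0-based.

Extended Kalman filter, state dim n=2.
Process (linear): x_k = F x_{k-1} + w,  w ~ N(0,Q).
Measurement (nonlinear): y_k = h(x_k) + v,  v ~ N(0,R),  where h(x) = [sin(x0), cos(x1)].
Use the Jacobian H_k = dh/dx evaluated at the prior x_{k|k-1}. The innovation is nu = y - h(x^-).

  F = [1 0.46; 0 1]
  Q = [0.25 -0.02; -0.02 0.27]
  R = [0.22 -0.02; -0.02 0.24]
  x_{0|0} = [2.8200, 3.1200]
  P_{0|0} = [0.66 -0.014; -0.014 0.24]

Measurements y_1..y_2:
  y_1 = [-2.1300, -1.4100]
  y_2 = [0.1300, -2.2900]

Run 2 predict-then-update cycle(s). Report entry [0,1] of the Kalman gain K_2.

K[0,1] = 0.1116

step 1: x^-=[4.2552, 3.1200]  P^-=[0.9479 0.0764; 0.0764 0.5100]  H_jac=[-0.4414 0.0000; 0.0000 -0.0216]  S=[0.4047 -0.0193; -0.0193 0.2402]  K=[-1.0382 -0.0902; -0.0858 -0.0527]  nu=[-1.2327, -0.4102]  x^+=[5.5720, 3.2474]  P^+=[0.5133 0.0404; 0.0404 0.5065]
step 2: x^-=[7.0658, 3.2474]  P^-=[0.9077 0.2534; 0.2534 0.7765]  H_jac=[0.7091 0.0000; 0.0000 0.1057]  S=[0.6764 -0.0010; -0.0010 0.2487]  K=[0.9517 0.1116; 0.2661 0.3310]  nu=[-0.5751, -1.2956]  x^+=[6.3739, 2.6655]  P^+=[0.2921 0.0732; 0.0732 0.7015]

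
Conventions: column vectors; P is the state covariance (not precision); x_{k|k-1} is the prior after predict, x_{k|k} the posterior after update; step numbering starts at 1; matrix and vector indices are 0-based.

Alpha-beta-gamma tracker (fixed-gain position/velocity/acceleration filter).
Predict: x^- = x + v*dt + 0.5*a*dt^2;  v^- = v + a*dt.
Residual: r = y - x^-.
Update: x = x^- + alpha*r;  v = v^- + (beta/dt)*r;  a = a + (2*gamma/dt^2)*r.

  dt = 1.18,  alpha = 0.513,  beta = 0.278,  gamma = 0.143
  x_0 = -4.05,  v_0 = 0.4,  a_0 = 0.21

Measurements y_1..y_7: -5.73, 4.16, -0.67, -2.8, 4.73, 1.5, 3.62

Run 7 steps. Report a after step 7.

a_post = -0.9021

step 1: x_pred=-3.4318  r=-2.2982  x^+=-4.6108  v^+=0.1064  a^+=-0.2621
step 2: x_pred=-4.6677  r=8.8277  x^+=-0.1391  v^+=1.8769  a^+=1.5512
step 3: x_pred=3.1556  r=-3.8256  x^+=1.1930  v^+=2.8060  a^+=0.7654
step 4: x_pred=5.0370  r=-7.8370  x^+=1.0166  v^+=1.8628  a^+=-0.8443
step 5: x_pred=2.6269  r=2.1031  x^+=3.7058  v^+=1.3620  a^+=-0.4124
step 6: x_pred=5.0259  r=-3.5259  x^+=3.2171  v^+=0.0447  a^+=-1.1366
step 7: x_pred=2.4786  r=1.1414  x^+=3.0641  v^+=-1.0275  a^+=-0.9021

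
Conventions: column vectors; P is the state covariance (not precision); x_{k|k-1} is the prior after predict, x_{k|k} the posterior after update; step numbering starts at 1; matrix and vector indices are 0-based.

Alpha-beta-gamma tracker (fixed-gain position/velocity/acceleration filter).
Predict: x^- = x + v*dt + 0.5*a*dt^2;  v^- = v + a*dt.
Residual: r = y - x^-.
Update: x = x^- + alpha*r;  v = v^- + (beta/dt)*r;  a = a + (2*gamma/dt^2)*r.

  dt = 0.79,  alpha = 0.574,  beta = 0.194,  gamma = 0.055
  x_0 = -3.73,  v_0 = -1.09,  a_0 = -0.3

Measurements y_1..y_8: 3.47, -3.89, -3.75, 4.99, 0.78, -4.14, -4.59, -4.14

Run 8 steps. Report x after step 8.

x_post = -3.9986

step 1: x_pred=-4.6847  r=8.1547  x^+=-0.0039  v^+=0.6756  a^+=1.1373
step 2: x_pred=0.8847  r=-4.7747  x^+=-1.8560  v^+=0.4015  a^+=0.2957
step 3: x_pred=-1.4465  r=-2.3035  x^+=-2.7687  v^+=0.0695  a^+=-0.1103
step 4: x_pred=-2.7482  r=7.7382  x^+=1.6935  v^+=1.8827  a^+=1.2536
step 5: x_pred=3.5720  r=-2.7920  x^+=1.9694  v^+=2.1874  a^+=0.7615
step 6: x_pred=3.9351  r=-8.0751  x^+=-0.7000  v^+=0.8060  a^+=-0.6617
step 7: x_pred=-0.2698  r=-4.3202  x^+=-2.7496  v^+=-0.7777  a^+=-1.4232
step 8: x_pred=-3.8080  r=-0.3320  x^+=-3.9986  v^+=-1.9835  a^+=-1.4817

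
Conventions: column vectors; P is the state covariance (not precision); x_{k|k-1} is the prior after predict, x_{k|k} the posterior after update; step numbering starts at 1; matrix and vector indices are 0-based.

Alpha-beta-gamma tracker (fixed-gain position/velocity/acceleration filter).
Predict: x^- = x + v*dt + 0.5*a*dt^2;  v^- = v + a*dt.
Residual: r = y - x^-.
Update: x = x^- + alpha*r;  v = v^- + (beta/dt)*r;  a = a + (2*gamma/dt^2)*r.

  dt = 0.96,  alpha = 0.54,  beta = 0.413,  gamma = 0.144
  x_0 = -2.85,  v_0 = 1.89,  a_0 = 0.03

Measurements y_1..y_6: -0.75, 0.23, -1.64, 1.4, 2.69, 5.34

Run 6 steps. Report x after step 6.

x_post = 3.5193

step 1: x_pred=-1.0218  r=0.2718  x^+=-0.8750  v^+=2.0357  a^+=0.1149
step 2: x_pred=1.1322  r=-0.9022  x^+=0.6450  v^+=1.7579  a^+=-0.1670
step 3: x_pred=2.2557  r=-3.8957  x^+=0.1520  v^+=-0.0784  a^+=-1.3844
step 4: x_pred=-0.5612  r=1.9612  x^+=0.4979  v^+=-0.5637  a^+=-0.7715
step 5: x_pred=-0.3988  r=3.0888  x^+=1.2691  v^+=0.0245  a^+=0.1937
step 6: x_pred=1.3819  r=3.9581  x^+=3.5193  v^+=1.9132  a^+=1.4306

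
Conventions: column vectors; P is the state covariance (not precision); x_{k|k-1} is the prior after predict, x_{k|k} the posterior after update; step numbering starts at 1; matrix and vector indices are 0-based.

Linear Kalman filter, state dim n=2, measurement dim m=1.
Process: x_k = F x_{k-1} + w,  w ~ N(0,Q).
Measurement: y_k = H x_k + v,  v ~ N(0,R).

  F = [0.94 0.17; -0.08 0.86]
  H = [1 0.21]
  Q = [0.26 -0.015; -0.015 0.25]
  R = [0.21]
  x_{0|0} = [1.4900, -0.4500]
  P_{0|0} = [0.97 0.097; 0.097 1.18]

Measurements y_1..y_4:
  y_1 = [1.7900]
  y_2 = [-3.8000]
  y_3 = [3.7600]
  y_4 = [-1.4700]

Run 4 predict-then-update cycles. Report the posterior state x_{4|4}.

x_post = [-0.2438, -0.8846]

step 1: x^-=[1.3241, -0.5062]  P^-=[1.1822 0.1617; 0.1617 1.1156]  S=[1.5093]  K=[0.8058; 0.2623]  nu=[0.5722]  x^+=[1.7852, -0.3561]  P^+=[0.2023 -0.1574; -0.1574 1.0117]
step 2: x^-=[1.6175, -0.4491]  P^-=[0.4177 -0.0074; -0.0074 1.0212]  S=[0.6696]  K=[0.6214; 0.3093]  nu=[-5.3232]  x^+=[-1.6905, -2.0953]  P^+=[0.1591 -0.1361; -0.1361 0.9572]
step 3: x^-=[-1.9453, -1.6667]  P^-=[0.3847 0.0048; 0.0048 0.9777]  S=[0.6399]  K=[0.6028; 0.3284]  nu=[6.0553]  x^+=[1.7051, 0.3219]  P^+=[0.1522 -0.1219; -0.1219 0.9087]
step 4: x^-=[1.6576, 0.1404]  P^-=[0.3818 0.0096; 0.0096 0.9398]  S=[0.6372]  K=[0.6023; 0.3247]  nu=[-3.1570]  x^+=[-0.2438, -0.8846]  P^+=[0.1506 -0.1151; -0.1151 0.8726]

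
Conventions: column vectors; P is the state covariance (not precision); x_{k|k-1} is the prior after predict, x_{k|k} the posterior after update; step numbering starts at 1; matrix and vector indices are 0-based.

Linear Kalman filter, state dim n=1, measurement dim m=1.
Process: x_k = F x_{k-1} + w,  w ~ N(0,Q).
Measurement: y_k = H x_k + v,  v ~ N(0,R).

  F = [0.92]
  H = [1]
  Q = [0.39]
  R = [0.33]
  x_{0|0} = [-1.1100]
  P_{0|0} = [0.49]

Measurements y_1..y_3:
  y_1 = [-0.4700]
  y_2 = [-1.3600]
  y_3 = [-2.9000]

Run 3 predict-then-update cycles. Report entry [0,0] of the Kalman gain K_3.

step 1: x^-=[-1.0212]  P^-=[0.8047]  S=[1.1347]  K=[0.7092]  nu=[0.5512]  x^+=[-0.6303]  P^+=[0.2340]
step 2: x^-=[-0.5799]  P^-=[0.5881]  S=[0.9181]  K=[0.6406]  nu=[-0.7801]  x^+=[-1.0796]  P^+=[0.2114]
step 3: x^-=[-0.9932]  P^-=[0.5689]  S=[0.8989]  K=[0.6329]  nu=[-1.9068]  x^+=[-2.2000]  P^+=[0.2089]

K[0,0] = 0.6329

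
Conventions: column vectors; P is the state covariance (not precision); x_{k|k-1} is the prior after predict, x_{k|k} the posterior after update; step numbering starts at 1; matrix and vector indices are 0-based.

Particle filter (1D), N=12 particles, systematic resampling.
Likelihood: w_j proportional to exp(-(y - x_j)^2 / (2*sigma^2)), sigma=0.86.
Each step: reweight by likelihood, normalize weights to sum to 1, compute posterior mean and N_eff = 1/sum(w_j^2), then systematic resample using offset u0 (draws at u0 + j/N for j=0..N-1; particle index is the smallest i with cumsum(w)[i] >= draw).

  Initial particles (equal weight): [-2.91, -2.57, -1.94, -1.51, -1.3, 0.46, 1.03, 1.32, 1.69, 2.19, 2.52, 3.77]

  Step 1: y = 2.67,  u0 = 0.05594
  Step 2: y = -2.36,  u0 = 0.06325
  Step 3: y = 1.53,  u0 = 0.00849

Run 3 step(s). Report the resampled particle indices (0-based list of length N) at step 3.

resampled_idx = [0, 1, 2, 3, 4, 5, 6, 7, 8, 9, 10, 11]

step 1: w=[0.0000, 0.0000, 0.0000, 0.0000, 0.0000, 0.0112, 0.0493, 0.0885, 0.1585, 0.2597, 0.2989, 0.1339]  mean=2.2675  Neff=4.7566  idx=[6, 7, 8, 8, 9, 9, 9, 10, 10, 10, 11, 11]
step 2: w=[0.7524, 0.1881, 0.0272, 0.0272, 0.0015, 0.0015, 0.0015, 0.0002, 0.0002, 0.0002, 0.0000, 0.0000]  mean=1.1265  Neff=1.6583  idx=[0, 0, 0, 0, 0, 0, 0, 0, 0, 1, 1, 3]
step 3: w=[0.0802, 0.0802, 0.0802, 0.0802, 0.0802, 0.0802, 0.0802, 0.0802, 0.0802, 0.0922, 0.0922, 0.0934]  mean=1.1451  Neff=11.9505  idx=[0, 1, 2, 3, 4, 5, 6, 7, 8, 9, 10, 11]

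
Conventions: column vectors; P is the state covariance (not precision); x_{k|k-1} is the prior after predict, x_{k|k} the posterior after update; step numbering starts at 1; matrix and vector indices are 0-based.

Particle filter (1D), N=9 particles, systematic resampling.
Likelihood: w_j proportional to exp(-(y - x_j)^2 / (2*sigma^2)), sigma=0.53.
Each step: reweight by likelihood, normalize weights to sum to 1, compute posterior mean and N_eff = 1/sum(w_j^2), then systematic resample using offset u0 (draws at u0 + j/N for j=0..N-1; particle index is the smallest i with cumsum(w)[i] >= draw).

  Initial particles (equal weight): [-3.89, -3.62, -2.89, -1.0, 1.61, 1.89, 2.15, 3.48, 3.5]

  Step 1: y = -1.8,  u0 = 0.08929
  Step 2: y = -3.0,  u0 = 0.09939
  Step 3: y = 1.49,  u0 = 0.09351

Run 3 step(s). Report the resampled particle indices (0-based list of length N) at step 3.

resampled_idx = [0, 1, 2, 3, 4, 5, 6, 7, 8]

step 1: w=[0.0009, 0.0062, 0.2718, 0.7211, 0.0000, 0.0000, 0.0000, 0.0000, 0.0000]  mean=-1.5327  Neff=1.6840  idx=[2, 2, 3, 3, 3, 3, 3, 3, 3]
step 2: w=[0.4986, 0.4986, 0.0004, 0.0004, 0.0004, 0.0004, 0.0004, 0.0004, 0.0004]  mean=-2.8845  Neff=2.0116  idx=[0, 0, 0, 0, 1, 1, 1, 1, 1]
step 3: w=[0.1111, 0.1111, 0.1111, 0.1111, 0.1111, 0.1111, 0.1111, 0.1111, 0.1111]  mean=-2.8900  Neff=9.0000  idx=[0, 1, 2, 3, 4, 5, 6, 7, 8]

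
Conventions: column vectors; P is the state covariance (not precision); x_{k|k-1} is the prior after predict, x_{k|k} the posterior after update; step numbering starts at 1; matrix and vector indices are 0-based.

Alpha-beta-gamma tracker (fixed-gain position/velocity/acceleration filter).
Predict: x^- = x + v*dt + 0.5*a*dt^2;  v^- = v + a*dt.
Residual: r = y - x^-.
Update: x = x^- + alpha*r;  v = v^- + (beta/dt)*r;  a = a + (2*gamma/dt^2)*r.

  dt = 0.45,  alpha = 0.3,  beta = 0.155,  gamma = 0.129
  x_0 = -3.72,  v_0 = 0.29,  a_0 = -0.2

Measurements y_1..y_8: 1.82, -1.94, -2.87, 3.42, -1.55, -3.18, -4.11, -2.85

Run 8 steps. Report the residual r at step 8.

step 1: x_pred=-3.6098  r=5.4298  x^+=-1.9808  v^+=2.0702  a^+=6.7179
step 2: x_pred=-0.3690  r=-1.5710  x^+=-0.8403  v^+=4.5522  a^+=4.7164
step 3: x_pred=1.6857  r=-4.5557  x^+=0.3190  v^+=5.1054  a^+=-1.0879
step 4: x_pred=2.5063  r=0.9137  x^+=2.7804  v^+=4.9305  a^+=0.0762
step 5: x_pred=5.0068  r=-6.5568  x^+=3.0398  v^+=2.7064  a^+=-8.2776
step 6: x_pred=3.4195  r=-6.5995  x^+=1.4397  v^+=-3.2917  a^+=-16.6860
step 7: x_pred=-1.7311  r=-2.3789  x^+=-2.4447  v^+=-11.6198  a^+=-19.7169
step 8: x_pred=-9.6700  r=6.8200  x^+=-7.6240  v^+=-18.1433  a^+=-11.0277

resid = 6.8200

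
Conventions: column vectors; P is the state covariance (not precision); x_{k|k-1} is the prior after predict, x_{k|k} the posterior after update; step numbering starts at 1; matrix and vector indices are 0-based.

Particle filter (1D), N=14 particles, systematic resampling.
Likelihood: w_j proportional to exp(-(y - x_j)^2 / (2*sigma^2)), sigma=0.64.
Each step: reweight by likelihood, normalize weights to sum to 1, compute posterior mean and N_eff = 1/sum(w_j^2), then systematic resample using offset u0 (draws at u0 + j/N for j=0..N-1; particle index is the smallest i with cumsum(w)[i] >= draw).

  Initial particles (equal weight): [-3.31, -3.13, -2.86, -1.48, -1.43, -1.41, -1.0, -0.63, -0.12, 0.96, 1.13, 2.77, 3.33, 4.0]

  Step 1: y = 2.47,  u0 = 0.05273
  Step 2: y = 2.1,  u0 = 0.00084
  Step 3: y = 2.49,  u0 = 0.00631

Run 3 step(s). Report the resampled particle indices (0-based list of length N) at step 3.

step 1: w=[0.0000, 0.0000, 0.0000, 0.0000, 0.0000, 0.0000, 0.0000, 0.0000, 0.0002, 0.0403, 0.0729, 0.5846, 0.2645, 0.0375]  mean=2.7711  Neff=2.3806  idx=[10, 11, 11, 11, 11, 11, 11, 11, 11, 11, 12, 12, 12, 13]
step 2: w=[0.0528, 0.0963, 0.0963, 0.0963, 0.0963, 0.0963, 0.0963, 0.0963, 0.0963, 0.0963, 0.0263, 0.0263, 0.0263, 0.0020]  mean=2.7300  Neff=11.3299  idx=[0, 1, 1, 2, 3, 4, 4, 5, 6, 7, 7, 8, 9, 10]
step 3: w=[0.0091, 0.0795, 0.0795, 0.0795, 0.0795, 0.0795, 0.0795, 0.0795, 0.0795, 0.0795, 0.0795, 0.0795, 0.0795, 0.0370]  mean=2.7757  Neff=12.9408  idx=[0, 1, 2, 3, 4, 5, 6, 7, 8, 9, 9, 10, 11, 12]

resampled_idx = [0, 1, 2, 3, 4, 5, 6, 7, 8, 9, 9, 10, 11, 12]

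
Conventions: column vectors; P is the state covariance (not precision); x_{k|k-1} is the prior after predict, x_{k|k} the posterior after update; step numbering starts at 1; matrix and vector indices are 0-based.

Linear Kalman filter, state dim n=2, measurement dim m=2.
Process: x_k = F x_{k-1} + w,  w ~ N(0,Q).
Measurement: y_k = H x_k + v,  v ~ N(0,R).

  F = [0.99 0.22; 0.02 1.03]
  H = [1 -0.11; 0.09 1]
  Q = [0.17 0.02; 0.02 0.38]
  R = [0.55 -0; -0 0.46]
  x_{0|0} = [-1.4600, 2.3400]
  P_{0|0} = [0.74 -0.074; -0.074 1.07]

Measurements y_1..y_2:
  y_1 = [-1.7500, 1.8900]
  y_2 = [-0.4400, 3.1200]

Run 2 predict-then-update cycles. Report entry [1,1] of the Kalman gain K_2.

step 1: x^-=[-0.9306, 2.3810]  P^-=[0.9148 0.2013; 0.2013 1.5124]  S=[1.4388 0.1153; 0.1153 2.0161]  K=[0.6119 0.1057; -0.0367 0.7613]  nu=[-0.5575, -0.4072]  x^+=[-1.3148, 2.0914]  P^+=[0.3386 0.0182; 0.0182 0.3485]
step 2: x^-=[-0.8415, 2.1279]  P^-=[0.5266 0.1243; 0.1243 0.7507]  S=[1.0584 0.0879; 0.0879 1.2373]  K=[0.4759 0.1049; -0.0118 0.6166]  nu=[0.6356, 1.0679]  x^+=[-0.4270, 2.7788]  P^+=[0.2645 0.0245; 0.0245 0.2814]

K[1,1] = 0.6166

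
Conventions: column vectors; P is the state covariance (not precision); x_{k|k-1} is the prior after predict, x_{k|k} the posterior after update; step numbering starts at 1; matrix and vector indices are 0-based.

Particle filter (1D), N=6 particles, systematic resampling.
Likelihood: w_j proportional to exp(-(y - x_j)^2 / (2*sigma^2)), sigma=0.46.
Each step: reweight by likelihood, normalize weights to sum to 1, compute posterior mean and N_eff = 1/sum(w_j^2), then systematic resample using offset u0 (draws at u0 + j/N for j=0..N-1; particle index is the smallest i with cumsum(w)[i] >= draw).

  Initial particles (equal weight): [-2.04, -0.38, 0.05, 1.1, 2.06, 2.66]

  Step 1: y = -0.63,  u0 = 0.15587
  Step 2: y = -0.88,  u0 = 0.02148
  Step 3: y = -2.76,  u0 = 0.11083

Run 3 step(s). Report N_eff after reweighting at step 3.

step 1: w=[0.0075, 0.7142, 0.2776, 0.0007, 0.0000, 0.0000]  mean=-0.2721  Neff=1.7032  idx=[1, 1, 1, 1, 2, 2]
step 2: w=[0.2238, 0.2238, 0.2238, 0.2238, 0.0523, 0.0523]  mean=-0.3350  Neff=4.8573  idx=[0, 0, 1, 2, 3, 3]
step 3: w=[0.1667, 0.1667, 0.1667, 0.1667, 0.1667, 0.1667]  mean=-0.3800  Neff=6.0000  idx=[0, 1, 2, 3, 4, 5]

N_eff = 6.0000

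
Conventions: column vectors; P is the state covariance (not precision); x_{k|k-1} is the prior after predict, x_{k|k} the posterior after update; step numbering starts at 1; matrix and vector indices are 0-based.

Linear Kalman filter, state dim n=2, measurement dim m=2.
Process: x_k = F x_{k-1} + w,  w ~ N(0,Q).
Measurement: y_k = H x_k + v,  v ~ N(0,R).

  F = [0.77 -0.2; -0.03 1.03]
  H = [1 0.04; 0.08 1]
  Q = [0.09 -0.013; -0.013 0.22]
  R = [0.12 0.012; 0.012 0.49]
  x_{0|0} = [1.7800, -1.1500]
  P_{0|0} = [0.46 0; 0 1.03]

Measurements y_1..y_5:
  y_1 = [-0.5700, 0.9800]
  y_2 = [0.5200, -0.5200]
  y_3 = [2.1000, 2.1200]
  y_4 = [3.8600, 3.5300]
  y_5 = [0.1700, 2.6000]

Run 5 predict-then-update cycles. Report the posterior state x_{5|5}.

step 1: x^-=[1.6006, -1.2379]  P^-=[0.4039 -0.2358; -0.2358 1.3131]  S=[0.5072 -0.1397; -0.1397 1.7680]  K=[0.7627 -0.0548; -0.1633 0.7192]  nu=[-2.1211, 2.0899]  x^+=[-0.1318, 0.6113]  P^+=[0.0919 -0.0251; -0.0251 0.3524]
step 2: x^-=[-0.2238, 0.6336]  P^-=[0.1663 -0.1077; -0.1077 0.5955]  S=[0.2786 -0.0590; -0.0590 1.0694]  K=[0.5693 -0.0569; -0.1872 0.5385]  nu=[0.7184, -1.1357]  x^+=[0.2499, -0.1125]  P^+=[0.0687 -0.0266; -0.0266 0.2638]
step 3: x^-=[0.2149, -0.1234]  P^-=[0.1495 -0.0901; -0.0901 0.5015]  S=[0.2631 -0.0464; -0.0464 0.9781]  K=[0.5449 -0.0541; -0.1787 0.4969]  nu=[1.8900, 2.2262]  x^+=[1.1245, 0.6450]  P^+=[0.0658 -0.0252; -0.0252 0.2434]
step 4: x^-=[0.7368, 0.6306]  P^-=[0.1465 -0.0848; -0.0848 0.4798]  S=[0.2605 -0.0422; -0.0422 0.9572]  K=[0.5409 -0.0525; -0.1731 0.4866]  nu=[3.0980, 2.8404]  x^+=[2.2632, 1.4763]  P^+=[0.0653 -0.0245; -0.0245 0.2383]
step 5: x^-=[1.4474, 1.4527]  P^-=[0.1458 -0.0831; -0.0831 0.4744]  S=[0.2599 -0.0408; -0.0408 0.9520]  K=[0.5399 -0.0520; -0.1710 0.4840]  nu=[-1.3355, 1.0315]  x^+=[0.6727, 2.1803]  P^+=[0.0651 -0.0242; -0.0242 0.2370]

x_post = [0.6727, 2.1803]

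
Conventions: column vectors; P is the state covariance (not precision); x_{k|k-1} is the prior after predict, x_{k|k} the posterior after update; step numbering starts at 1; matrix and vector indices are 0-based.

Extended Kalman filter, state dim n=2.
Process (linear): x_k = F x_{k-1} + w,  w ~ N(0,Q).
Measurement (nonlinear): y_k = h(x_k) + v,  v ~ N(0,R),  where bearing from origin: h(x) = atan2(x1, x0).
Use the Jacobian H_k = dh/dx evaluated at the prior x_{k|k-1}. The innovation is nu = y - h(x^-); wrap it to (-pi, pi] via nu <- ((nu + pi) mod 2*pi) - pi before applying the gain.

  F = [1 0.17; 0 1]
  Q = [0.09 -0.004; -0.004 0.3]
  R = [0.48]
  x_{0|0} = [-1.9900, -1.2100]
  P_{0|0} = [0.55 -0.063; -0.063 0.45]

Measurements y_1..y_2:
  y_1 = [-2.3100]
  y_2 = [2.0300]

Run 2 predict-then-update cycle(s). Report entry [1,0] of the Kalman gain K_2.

step 1: x^-=[-2.1957, -1.2100]  P^-=[0.6316 0.0095; 0.0095 0.7500]  H_jac=[0.1925 -0.3493]  S=[0.5937]  K=[0.1992; -0.4383]  nu=[0.3279]  x^+=[-2.1304, -1.3537]  P^+=[0.6080 0.0613; 0.0613 0.6360]
step 2: x^-=[-2.3605, -1.3537]  P^-=[0.7373 0.1654; 0.1654 0.9360]  H_jac=[0.1828 -0.3188]  S=[0.5805]  K=[0.1413; -0.4619]  nu=[-1.6323]  x^+=[-2.5912, -0.5997]  P^+=[0.7257 0.2033; 0.2033 0.8121]

K[1,0] = -0.4619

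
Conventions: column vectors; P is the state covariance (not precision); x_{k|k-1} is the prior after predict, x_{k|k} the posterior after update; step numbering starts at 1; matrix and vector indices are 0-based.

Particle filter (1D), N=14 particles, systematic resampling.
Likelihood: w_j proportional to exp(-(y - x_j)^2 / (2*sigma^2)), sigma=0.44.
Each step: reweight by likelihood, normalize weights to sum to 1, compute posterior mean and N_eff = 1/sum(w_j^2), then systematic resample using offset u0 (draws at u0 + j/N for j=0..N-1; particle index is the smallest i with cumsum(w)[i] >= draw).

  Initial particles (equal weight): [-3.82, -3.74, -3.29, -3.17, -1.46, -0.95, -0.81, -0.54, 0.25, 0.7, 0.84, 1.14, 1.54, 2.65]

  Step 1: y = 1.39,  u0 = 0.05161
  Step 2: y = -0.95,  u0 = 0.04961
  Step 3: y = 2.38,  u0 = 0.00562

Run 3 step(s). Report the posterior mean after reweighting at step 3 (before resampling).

post_mean = 0.9858

step 1: w=[0.0000, 0.0000, 0.0000, 0.0000, 0.0000, 0.0000, 0.0000, 0.0000, 0.0134, 0.1126, 0.1763, 0.3278, 0.3634, 0.0064]  mean=1.1806  Neff=3.5272  idx=[9, 9, 10, 10, 11, 11, 11, 11, 11, 12, 12, 12, 12, 12]
step 2: w=[0.3776, 0.3776, 0.1088, 0.1088, 0.0054, 0.0054, 0.0054, 0.0054, 0.0054, 0.0000, 0.0000, 0.0000, 0.0000, 0.0000]  mean=0.7425  Neff=3.2367  idx=[0, 0, 0, 0, 0, 1, 1, 1, 1, 1, 2, 2, 3, 4]
step 3: w=[0.0212, 0.0212, 0.0212, 0.0212, 0.0212, 0.0212, 0.0212, 0.0212, 0.0212, 0.0212, 0.0678, 0.0678, 0.0678, 0.5847]  mean=0.9858  Neff=2.7765  idx=[0, 3, 7, 10, 11, 12, 13, 13, 13, 13, 13, 13, 13, 13]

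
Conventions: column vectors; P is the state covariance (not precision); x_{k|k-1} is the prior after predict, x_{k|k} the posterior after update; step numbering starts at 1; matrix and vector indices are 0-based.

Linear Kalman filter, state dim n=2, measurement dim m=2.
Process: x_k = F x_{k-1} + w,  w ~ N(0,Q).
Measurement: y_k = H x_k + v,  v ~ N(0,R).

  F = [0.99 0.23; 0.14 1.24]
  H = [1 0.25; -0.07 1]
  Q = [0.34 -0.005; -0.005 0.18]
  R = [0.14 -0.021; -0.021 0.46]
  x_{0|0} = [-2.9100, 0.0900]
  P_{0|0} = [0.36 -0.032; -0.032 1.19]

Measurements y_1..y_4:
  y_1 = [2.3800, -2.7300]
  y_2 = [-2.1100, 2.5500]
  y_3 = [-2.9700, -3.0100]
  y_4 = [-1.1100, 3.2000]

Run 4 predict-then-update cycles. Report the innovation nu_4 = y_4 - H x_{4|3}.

step 1: x^-=[-2.8602, -0.2958]  P^-=[0.7412 0.3440; 0.3440 2.0057]  S=[1.1786 0.7665; 0.7665 2.4212]  K=[0.7851 -0.1279; 0.2330 0.7447]  nu=[5.3141, -2.6344]  x^+=[1.6487, -1.0195]  P^+=[0.1292 -0.0663; -0.0663 0.3330]
step 2: x^-=[1.3977, -1.0333]  P^-=[0.4540 0.0244; 0.0244 0.6716]  S=[0.6482 0.1391; 0.1391 1.1304]  K=[0.7305 -0.0964; 0.1741 0.5712]  nu=[-3.2494, 3.6812]  x^+=[-1.3310, 0.5036]  P^+=[0.1172 -0.0515; -0.0515 0.2555]
step 3: x^-=[-1.2019, 0.4381]  P^-=[0.4449 0.0192; 0.0192 0.5573]  S=[0.6294 0.1061; 0.1061 1.0167]  K=[0.7294 -0.0878; 0.1626 0.5298]  nu=[-1.8776, -3.5323]  x^+=[-2.2612, -1.7386]  P^+=[0.1159 -0.0476; -0.0476 0.2370]
step 4: x^-=[-2.6385, -2.4724]  P^-=[0.4444 0.0187; 0.0187 0.5301]  S=[0.6269 0.0988; 0.0988 0.9897]  K=[0.7298 -0.0854; 0.1595 0.5184]  nu=[2.1466, 5.4877]  x^+=[-1.5405, 0.7148]  P^+=[0.1156 -0.0465; -0.0465 0.2319]

innov = [2.1466, 5.4877]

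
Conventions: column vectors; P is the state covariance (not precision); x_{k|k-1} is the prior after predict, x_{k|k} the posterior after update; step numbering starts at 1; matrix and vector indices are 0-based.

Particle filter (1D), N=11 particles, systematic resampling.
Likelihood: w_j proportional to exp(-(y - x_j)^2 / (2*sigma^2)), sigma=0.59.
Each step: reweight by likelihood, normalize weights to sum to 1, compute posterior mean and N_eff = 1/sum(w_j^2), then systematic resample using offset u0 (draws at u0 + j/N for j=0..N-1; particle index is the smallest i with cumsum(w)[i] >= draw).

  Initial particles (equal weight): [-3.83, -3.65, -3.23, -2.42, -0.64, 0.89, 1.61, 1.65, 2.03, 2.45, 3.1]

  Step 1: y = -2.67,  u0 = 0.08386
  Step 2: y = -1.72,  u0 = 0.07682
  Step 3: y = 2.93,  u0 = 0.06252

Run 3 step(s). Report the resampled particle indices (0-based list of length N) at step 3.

resampled_idx = [0, 1, 2, 3, 4, 5, 6, 7, 8, 9, 10]

step 1: w=[0.0742, 0.1290, 0.3267, 0.4686, 0.0014, 0.0000, 0.0000, 0.0000, 0.0000, 0.0000, 0.0000]  mean=-2.9456  Neff=2.8691  idx=[1, 1, 2, 2, 2, 3, 3, 3, 3, 3, 3]
step 2: w=[0.0015, 0.0015, 0.0122, 0.0122, 0.0122, 0.1600, 0.1600, 0.1600, 0.1600, 0.1600, 0.1600]  mean=-2.4535  Neff=6.4882  idx=[5, 5, 6, 6, 7, 8, 8, 9, 9, 10, 10]
step 3: w=[0.0909, 0.0909, 0.0909, 0.0909, 0.0909, 0.0909, 0.0909, 0.0909, 0.0909, 0.0909, 0.0909]  mean=-2.4200  Neff=11.0000  idx=[0, 1, 2, 3, 4, 5, 6, 7, 8, 9, 10]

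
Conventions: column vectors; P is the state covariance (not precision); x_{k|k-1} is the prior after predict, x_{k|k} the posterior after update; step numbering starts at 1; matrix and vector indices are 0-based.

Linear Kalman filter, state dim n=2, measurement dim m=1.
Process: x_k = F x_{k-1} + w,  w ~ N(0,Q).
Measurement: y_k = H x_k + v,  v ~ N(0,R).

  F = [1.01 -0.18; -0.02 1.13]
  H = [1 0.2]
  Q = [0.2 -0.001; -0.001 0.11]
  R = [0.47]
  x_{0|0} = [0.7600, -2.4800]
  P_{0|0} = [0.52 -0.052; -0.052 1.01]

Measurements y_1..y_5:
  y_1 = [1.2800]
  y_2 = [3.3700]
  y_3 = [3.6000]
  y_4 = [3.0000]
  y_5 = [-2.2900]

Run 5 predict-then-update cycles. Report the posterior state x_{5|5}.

x_post = [0.5941, -0.4528]

step 1: x^-=[1.2140, -2.8176]  P^-=[0.7821 -0.2765; -0.2765 1.4022]  S=[1.1976]  K=[0.6069; 0.0033]  nu=[0.6295]  x^+=[1.5960, -2.8155]  P^+=[0.3410 -0.2789; -0.2789 1.4022]
step 2: x^-=[2.1188, -3.2134]  P^-=[0.6947 -0.6124; -0.6124 1.9132]  S=[0.9963]  K=[0.5744; -0.2306]  nu=[1.8939]  x^+=[3.2066, -3.6502]  P^+=[0.3660 -0.4804; -0.4804 1.8602]
step 3: x^-=[3.8957, -4.1889]  P^-=[0.8084 -0.9368; -0.9368 2.5072]  S=[1.0039]  K=[0.6186; -0.4337]  nu=[0.5421]  x^+=[4.2310, -4.4239]  P^+=[0.4242 -0.6675; -0.6675 2.3184]
step 4: x^-=[5.0696, -5.0837]  P^-=[0.9506 -1.2454; -1.2454 3.1007]  S=[1.0465]  K=[0.6704; -0.5975]  nu=[-1.0529]  x^+=[4.3638, -4.4546]  P^+=[0.4803 -0.8262; -0.8262 2.7272]
step 5: x^-=[5.2093, -5.1210]  P^-=[1.0788 -1.5114; -1.5114 3.6298]  S=[1.0894]  K=[0.7128; -0.7209]  nu=[-6.4751]  x^+=[0.5941, -0.4528]  P^+=[0.5253 -0.9516; -0.9516 3.0636]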